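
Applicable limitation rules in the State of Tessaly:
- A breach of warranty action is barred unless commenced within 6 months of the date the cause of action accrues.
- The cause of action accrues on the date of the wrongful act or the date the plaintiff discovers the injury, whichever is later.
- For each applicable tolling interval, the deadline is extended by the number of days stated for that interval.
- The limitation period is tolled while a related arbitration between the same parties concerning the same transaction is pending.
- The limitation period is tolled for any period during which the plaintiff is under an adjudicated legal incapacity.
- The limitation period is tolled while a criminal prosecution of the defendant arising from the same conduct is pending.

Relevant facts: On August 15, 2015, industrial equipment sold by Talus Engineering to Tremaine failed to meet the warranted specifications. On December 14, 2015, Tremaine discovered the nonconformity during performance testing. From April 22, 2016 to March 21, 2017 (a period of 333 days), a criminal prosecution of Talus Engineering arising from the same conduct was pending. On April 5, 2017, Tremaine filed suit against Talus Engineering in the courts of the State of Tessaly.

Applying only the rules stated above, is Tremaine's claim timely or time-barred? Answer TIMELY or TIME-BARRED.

Taking the later of the act (August 15, 2015) and discovery (December 14, 2015), the claim accrued on December 14, 2015.
Adding the 6 months base period to December 14, 2015 gives a deadline of June 14, 2016, before any tolling.
The period was tolled for 333 days by the pending criminal prosecution (April 22, 2016 to March 21, 2017), pushing the deadline to May 13, 2017.
Filing on April 5, 2017 beat the May 13, 2017 deadline — the action is timely.

TIMELY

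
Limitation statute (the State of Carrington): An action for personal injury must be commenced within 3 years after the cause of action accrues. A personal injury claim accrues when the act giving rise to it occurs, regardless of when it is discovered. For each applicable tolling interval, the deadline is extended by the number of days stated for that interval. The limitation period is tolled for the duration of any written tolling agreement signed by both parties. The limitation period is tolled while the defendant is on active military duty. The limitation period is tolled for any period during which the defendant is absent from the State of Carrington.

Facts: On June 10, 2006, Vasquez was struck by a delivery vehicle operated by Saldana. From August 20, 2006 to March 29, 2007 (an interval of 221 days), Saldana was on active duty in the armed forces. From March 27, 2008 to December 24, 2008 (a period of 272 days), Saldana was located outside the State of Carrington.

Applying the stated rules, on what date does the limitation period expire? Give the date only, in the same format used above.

October 16, 2010

The cause of action accrued on June 10, 2006, the date of the act.
The untolled deadline — 3 years after June 10, 2006 — is June 10, 2009.
Because the defendant's active military service ran from August 20, 2006 to March 29, 2007, the deadline is extended by 221 days to January 17, 2010.
The period was tolled for 272 days by the defendant's absence from the jurisdiction (March 27, 2008 to December 24, 2008), pushing the deadline to October 16, 2010.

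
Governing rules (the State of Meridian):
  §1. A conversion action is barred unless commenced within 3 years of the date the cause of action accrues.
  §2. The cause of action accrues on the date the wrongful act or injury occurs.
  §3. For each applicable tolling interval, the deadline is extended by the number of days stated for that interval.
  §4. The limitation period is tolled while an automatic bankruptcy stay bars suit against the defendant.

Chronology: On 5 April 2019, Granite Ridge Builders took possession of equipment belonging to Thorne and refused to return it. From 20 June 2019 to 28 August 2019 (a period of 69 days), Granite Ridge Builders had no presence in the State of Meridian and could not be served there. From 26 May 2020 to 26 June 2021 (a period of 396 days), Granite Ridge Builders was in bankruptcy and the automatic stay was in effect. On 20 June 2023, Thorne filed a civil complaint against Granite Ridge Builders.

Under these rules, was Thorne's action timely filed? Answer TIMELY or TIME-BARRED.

The claim accrued on 5 April 2019, when the wrongful act occurred.
Adding the 3 years base period to 5 April 2019 gives a deadline of 5 April 2022, before any tolling.
Because the automatic bankruptcy stay ran from 26 May 2020 to 26 June 2021, the deadline is extended by 396 days to 6 May 2023.
Although the defendant's absence ran from 20 June 2019 to 28 August 2019, the stated rules do not make that a tolling event, so it is disregarded.
Thorne filed on 20 June 2023, after the 6 May 2023 deadline, so the action is time-barred.

TIME-BARRED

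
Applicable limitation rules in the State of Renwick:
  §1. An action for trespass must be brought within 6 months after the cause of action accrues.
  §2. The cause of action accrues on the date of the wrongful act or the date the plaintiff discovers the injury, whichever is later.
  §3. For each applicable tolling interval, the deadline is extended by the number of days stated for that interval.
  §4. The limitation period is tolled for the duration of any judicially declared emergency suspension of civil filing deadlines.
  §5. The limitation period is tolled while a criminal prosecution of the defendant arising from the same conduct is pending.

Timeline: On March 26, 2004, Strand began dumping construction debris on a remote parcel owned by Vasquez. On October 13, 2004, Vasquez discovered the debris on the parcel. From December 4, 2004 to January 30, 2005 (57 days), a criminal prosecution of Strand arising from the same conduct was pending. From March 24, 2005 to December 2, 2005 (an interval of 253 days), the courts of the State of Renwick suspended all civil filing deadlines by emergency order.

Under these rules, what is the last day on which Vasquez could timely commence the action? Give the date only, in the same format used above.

The claim accrued on October 13, 2004 — the later of the March 26, 2004 act and the October 13, 2004 discovery.
The untolled deadline — 6 months after October 13, 2004 — is April 13, 2005.
The period was tolled for 57 days by the pending criminal prosecution (December 4, 2004 to January 30, 2005), pushing the deadline to June 9, 2005.
Because the emergency suspension of filing deadlines ran from March 24, 2005 to December 2, 2005, the deadline is extended by 253 days to February 17, 2006.

February 17, 2006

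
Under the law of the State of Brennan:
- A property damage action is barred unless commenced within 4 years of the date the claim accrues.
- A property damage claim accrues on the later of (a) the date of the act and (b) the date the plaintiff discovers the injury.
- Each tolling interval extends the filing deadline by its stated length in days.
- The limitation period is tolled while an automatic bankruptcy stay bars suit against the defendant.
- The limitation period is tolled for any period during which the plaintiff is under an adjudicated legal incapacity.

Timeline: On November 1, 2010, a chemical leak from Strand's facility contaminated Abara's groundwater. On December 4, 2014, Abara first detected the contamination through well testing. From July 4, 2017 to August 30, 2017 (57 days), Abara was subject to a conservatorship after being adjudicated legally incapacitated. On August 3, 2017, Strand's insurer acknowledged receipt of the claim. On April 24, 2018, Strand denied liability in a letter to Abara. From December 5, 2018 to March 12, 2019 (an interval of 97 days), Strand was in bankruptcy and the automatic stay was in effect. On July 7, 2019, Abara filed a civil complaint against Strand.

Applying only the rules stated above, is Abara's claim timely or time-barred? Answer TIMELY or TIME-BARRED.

Because discovery on December 4, 2014 post-dates the November 1, 2010 act, accrual under the later-of rule falls on December 4, 2014.
4 years from December 4, 2014 is December 4, 2018.
The plaintiff's legal incapacity from July 4, 2017 to August 30, 2017 tolled the period for 57 days, extending the deadline to January 30, 2019.
The automatic bankruptcy stay from December 5, 2018 to March 12, 2019 tolled the period for 97 days, extending the deadline to May 7, 2019.
None of the other events listed affects the running of the period under the stated rules.
The July 7, 2019 filing falls after the May 7, 2019 deadline; the claim is time-barred.

TIME-BARRED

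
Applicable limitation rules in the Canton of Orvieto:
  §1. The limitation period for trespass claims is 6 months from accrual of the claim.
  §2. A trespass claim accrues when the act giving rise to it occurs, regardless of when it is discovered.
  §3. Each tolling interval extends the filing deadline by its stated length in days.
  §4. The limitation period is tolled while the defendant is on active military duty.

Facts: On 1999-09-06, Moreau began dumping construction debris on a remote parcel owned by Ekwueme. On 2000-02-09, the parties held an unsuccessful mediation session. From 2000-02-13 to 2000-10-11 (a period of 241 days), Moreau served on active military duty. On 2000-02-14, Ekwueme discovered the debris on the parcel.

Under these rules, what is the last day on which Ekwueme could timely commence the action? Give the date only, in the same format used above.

2000-11-02

Because the rule ties accrual to occurrence, the claim accrued on 1999-09-06, not on the 2000-02-14 discovery date.
Adding the 6 months base period to 1999-09-06 gives a deadline of 2000-03-06, before any tolling.
The period was tolled for 241 days by the defendant's active military service (2000-02-13 to 2000-10-11), pushing the deadline to 2000-11-02.
None of the other events listed affects the running of the period under the stated rules.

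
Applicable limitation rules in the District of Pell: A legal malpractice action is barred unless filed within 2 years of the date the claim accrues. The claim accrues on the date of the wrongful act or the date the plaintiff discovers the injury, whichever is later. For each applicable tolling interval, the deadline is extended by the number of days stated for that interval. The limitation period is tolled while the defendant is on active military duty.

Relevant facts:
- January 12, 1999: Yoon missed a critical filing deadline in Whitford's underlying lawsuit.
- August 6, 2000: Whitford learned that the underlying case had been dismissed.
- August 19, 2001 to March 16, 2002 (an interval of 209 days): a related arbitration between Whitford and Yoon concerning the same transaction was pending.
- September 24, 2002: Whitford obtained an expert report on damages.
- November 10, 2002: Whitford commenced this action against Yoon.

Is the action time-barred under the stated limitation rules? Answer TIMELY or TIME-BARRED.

TIME-BARRED

The claim accrued on August 6, 2000 — the later of the January 12, 1999 act and the August 6, 2000 discovery.
Adding the 2 years base period to August 6, 2000 gives a deadline of August 6, 2002, before any tolling.
Although a pending arbitration ran from August 19, 2001 to March 16, 2002, the stated rules do not make that a tolling event, so it is disregarded.
Nothing else in the chronology tolls or restarts the period.
The November 10, 2002 filing falls after the August 6, 2002 deadline; the claim is time-barred.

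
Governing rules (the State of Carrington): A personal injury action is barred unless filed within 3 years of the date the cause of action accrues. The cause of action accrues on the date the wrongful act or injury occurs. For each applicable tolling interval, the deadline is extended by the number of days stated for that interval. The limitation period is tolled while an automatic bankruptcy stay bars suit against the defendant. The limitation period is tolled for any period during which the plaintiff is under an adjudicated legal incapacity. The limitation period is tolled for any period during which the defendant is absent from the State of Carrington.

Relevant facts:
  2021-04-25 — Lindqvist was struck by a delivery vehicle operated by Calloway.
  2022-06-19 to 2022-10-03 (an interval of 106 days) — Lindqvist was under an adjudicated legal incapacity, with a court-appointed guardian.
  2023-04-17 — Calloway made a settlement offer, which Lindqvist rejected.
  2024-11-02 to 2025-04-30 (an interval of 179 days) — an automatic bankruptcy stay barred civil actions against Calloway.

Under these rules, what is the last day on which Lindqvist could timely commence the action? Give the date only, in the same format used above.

2024-08-09

The cause of action accrued on 2021-04-25, the date of the act.
Adding the 3 years base period to 2021-04-25 gives a deadline of 2024-04-25, before any tolling.
The plaintiff's legal incapacity from 2022-06-19 to 2022-10-03 tolled the period for 106 days, extending the deadline to 2024-08-09.
The automatic bankruptcy stay starting 2024-11-02 came too late — the period had run on 2024-08-09 — and so does not extend the deadline.
None of the other events listed affects the running of the period under the stated rules.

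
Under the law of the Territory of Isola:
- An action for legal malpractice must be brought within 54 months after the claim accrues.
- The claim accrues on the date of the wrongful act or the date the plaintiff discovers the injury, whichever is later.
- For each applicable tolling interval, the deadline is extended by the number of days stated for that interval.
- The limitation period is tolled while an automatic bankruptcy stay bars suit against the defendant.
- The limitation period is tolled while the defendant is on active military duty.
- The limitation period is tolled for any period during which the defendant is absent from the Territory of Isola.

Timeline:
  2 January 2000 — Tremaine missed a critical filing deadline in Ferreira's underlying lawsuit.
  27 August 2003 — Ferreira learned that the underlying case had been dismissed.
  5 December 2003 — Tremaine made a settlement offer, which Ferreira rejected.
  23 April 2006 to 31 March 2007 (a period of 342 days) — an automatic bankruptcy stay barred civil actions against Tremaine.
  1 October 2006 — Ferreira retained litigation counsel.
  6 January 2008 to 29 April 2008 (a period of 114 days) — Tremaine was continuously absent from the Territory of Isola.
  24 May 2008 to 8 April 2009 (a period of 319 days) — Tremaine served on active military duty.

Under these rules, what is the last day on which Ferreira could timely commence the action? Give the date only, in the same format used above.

The claim accrued on 27 August 2003 — the later of the 2 January 2000 act and the 27 August 2003 discovery.
Adding the 54 months base period to 27 August 2003 gives a deadline of 27 February 2008, before any tolling.
The automatic bankruptcy stay from 23 April 2006 to 31 March 2007 tolled the period for 342 days, extending the deadline to 3 February 2009.
Because the defendant's absence from the jurisdiction ran from 6 January 2008 to 29 April 2008, the deadline is extended by 114 days to 28 May 2009.
The period was tolled for 319 days by the defendant's active military service (24 May 2008 to 8 April 2009), pushing the deadline to 12 April 2010.
The other events in the timeline have no effect on the limitation period under the stated rules.

12 April 2010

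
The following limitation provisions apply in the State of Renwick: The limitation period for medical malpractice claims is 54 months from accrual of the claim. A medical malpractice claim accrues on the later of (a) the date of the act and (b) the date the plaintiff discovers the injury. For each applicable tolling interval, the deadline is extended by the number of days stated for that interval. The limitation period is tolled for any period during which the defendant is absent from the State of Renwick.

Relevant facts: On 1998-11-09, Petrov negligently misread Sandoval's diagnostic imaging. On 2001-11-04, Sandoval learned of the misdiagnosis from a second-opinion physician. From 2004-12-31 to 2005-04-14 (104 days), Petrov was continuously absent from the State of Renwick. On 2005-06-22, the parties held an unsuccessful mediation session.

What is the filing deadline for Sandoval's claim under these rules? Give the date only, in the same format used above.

2006-08-16

The claim accrued on 2001-11-04 — the later of the 1998-11-09 act and the 2001-11-04 discovery.
54 months from 2001-11-04 is 2006-05-04.
The defendant's absence from the jurisdiction from 2004-12-31 to 2005-04-14 tolled the period for 104 days, extending the deadline to 2006-08-16.
None of the other events listed affects the running of the period under the stated rules.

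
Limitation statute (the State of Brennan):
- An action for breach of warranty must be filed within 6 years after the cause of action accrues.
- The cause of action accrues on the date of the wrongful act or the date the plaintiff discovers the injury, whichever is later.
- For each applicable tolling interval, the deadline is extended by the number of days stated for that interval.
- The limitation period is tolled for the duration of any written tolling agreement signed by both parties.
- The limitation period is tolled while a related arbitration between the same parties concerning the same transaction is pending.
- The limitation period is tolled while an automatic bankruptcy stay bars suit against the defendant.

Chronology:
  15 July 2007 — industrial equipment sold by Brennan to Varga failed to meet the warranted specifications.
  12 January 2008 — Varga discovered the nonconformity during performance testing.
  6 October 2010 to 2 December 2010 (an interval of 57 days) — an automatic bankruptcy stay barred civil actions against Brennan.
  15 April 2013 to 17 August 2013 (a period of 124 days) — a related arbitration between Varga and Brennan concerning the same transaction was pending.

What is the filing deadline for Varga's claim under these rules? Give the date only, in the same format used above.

The claim accrued on 12 January 2008 — the later of the 15 July 2007 act and the 12 January 2008 discovery.
Adding the 6 years base period to 12 January 2008 gives a deadline of 12 January 2014, before any tolling.
The period was tolled for 57 days by the automatic bankruptcy stay (6 October 2010 to 2 December 2010), pushing the deadline to 10 March 2014.
The period was tolled for 124 days by the pending related arbitration (15 April 2013 to 17 August 2013), pushing the deadline to 12 July 2014.

12 July 2014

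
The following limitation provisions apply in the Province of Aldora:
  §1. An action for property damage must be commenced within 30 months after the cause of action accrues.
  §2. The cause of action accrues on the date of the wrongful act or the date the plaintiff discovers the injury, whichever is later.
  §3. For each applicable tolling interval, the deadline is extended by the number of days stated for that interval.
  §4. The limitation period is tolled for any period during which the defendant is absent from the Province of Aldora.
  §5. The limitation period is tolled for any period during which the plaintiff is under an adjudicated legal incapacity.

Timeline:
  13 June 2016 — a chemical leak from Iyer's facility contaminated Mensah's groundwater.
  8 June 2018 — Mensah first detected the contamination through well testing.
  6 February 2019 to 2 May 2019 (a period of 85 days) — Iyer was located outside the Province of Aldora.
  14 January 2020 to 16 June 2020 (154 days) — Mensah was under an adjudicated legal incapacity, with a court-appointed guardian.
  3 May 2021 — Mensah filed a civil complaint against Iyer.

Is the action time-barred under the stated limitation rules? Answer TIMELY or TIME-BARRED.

Taking the later of the act (13 June 2016) and discovery (8 June 2018), the claim accrued on 8 June 2018.
The untolled deadline — 30 months after 8 June 2018 — is 8 December 2020.
The defendant's absence from the jurisdiction from 6 February 2019 to 2 May 2019 tolled the period for 85 days, extending the deadline to 3 March 2021.
Because the plaintiff's legal incapacity ran from 14 January 2020 to 16 June 2020, the deadline is extended by 154 days to 4 August 2021.
Mensah filed on 3 May 2021, before the 4 August 2021 deadline, so the action is timely.

TIMELY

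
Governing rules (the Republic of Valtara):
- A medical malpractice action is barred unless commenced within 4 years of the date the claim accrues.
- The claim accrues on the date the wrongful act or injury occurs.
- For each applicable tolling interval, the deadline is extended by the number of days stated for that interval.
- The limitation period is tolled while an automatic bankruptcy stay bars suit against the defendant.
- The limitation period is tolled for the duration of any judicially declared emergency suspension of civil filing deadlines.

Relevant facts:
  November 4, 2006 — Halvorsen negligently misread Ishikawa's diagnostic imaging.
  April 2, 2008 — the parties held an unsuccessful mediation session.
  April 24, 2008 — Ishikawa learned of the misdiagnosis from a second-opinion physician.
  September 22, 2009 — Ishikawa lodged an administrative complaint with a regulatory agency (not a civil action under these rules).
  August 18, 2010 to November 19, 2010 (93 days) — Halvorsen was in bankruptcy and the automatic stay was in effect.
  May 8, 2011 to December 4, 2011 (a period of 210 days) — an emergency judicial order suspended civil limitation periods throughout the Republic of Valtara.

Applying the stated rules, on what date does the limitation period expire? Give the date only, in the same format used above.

Because the rule ties accrual to occurrence, the claim accrued on November 4, 2006, not on the April 24, 2008 discovery date.
Adding the 4 years base period to November 4, 2006 gives a deadline of November 4, 2010, before any tolling.
Because the automatic bankruptcy stay ran from August 18, 2010 to November 19, 2010, the deadline is extended by 93 days to February 5, 2011.
The emergency suspension of filing deadlines starting May 8, 2011 came too late — the period had run on February 5, 2011 — and so does not extend the deadline.
Nothing else in the chronology tolls or restarts the period.

February 5, 2011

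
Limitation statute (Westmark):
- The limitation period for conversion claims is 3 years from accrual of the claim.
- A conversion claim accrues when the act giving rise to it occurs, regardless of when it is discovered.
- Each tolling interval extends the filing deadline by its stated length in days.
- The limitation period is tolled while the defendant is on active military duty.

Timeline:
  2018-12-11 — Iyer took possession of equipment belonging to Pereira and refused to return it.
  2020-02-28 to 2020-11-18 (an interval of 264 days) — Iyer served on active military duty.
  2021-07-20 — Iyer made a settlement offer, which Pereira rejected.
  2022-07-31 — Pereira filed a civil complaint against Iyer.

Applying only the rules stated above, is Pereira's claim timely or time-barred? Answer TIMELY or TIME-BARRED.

The limitation period began to run on 2018-12-11.
Adding the 3 years base period to 2018-12-11 gives a deadline of 2021-12-11, before any tolling.
The period was tolled for 264 days by the defendant's active military service (2020-02-28 to 2020-11-18), pushing the deadline to 2022-09-01.
None of the other events listed affects the running of the period under the stated rules.
The 2022-07-31 filing precedes the 2022-09-01 deadline; the claim is timely.

TIMELY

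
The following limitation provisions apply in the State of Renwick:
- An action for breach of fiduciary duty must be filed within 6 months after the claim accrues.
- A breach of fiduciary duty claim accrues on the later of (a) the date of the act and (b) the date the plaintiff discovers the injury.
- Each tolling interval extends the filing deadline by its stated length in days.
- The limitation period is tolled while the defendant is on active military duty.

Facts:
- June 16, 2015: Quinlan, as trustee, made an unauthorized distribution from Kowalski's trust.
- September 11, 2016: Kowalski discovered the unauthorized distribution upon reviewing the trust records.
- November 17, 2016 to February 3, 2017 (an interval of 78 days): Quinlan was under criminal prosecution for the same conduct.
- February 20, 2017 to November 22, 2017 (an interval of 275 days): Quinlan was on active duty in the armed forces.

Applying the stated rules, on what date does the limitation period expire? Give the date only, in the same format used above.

December 11, 2017

Because discovery on September 11, 2016 post-dates the June 16, 2015 act, accrual under the later-of rule falls on September 11, 2016.
6 months from September 11, 2016 is March 11, 2017.
The defendant's active military service from February 20, 2017 to November 22, 2017 tolled the period for 275 days, extending the deadline to December 11, 2017.
Although a criminal prosecution ran from November 17, 2016 to February 3, 2017, the stated rules do not make that a tolling event, so it is disregarded.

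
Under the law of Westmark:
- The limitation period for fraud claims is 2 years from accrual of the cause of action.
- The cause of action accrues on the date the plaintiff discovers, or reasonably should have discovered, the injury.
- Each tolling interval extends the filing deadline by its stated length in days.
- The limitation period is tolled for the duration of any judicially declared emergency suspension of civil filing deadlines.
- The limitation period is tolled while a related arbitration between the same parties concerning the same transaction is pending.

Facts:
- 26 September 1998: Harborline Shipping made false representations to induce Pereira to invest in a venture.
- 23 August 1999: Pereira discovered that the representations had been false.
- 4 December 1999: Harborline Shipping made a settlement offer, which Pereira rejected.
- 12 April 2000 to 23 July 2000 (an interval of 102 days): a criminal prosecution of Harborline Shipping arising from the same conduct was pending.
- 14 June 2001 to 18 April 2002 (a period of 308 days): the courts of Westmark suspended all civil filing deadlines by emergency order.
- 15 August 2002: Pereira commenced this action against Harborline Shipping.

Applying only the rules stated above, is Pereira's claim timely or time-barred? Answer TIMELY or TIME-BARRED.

TIME-BARRED

Under the discovery rule, the claim accrued on 23 August 1999, when Pereira discovered the injury — not on the 26 September 1998 date of the underlying act.
Adding the 2 years base period to 23 August 1999 gives a deadline of 23 August 2001, before any tolling.
The period was tolled for 308 days by the emergency suspension of filing deadlines (14 June 2001 to 18 April 2002), pushing the deadline to 27 June 2002.
No stated provision tolls the period for a criminal prosecution, so the interval from 12 April 2000 to 23 July 2000 has no effect on the deadline.
The other events in the timeline have no effect on the limitation period under the stated rules.
The 15 August 2002 filing falls after the 27 June 2002 deadline; the claim is time-barred.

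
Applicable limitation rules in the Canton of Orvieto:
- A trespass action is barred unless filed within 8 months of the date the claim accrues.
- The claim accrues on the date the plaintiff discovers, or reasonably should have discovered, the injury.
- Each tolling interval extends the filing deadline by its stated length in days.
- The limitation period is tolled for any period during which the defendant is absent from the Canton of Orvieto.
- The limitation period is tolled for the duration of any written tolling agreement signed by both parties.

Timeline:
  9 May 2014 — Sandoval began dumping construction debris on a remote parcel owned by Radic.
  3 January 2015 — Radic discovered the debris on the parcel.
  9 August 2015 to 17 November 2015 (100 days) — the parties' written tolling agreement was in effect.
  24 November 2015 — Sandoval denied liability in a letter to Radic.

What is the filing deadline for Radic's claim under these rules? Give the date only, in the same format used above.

12 December 2015

Accrual is tied to discovery, so the period began on 3 January 2015 rather than on 9 May 2014 when the act occurred.
The untolled deadline — 8 months after 3 January 2015 — is 3 September 2015.
The period was tolled for 100 days by the written tolling agreement (9 August 2015 to 17 November 2015), pushing the deadline to 12 December 2015.
Nothing else in the chronology tolls or restarts the period.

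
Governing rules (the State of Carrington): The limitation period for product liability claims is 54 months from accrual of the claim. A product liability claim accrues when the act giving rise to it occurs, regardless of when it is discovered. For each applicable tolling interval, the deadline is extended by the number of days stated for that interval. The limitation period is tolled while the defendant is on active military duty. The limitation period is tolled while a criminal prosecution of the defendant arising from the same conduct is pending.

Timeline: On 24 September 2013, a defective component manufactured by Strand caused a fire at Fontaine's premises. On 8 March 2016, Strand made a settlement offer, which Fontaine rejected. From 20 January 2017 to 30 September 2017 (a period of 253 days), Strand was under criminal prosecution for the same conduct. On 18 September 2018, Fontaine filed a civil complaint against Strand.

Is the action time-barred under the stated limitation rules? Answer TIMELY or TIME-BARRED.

TIMELY

The claim accrued on 24 September 2013, the date of the act.
54 months from 24 September 2013 is 24 March 2018.
The pending criminal prosecution from 20 January 2017 to 30 September 2017 tolled the period for 253 days, extending the deadline to 2 December 2018.
None of the other events listed affects the running of the period under the stated rules.
Filing on 18 September 2018 beat the 2 December 2018 deadline — the action is timely.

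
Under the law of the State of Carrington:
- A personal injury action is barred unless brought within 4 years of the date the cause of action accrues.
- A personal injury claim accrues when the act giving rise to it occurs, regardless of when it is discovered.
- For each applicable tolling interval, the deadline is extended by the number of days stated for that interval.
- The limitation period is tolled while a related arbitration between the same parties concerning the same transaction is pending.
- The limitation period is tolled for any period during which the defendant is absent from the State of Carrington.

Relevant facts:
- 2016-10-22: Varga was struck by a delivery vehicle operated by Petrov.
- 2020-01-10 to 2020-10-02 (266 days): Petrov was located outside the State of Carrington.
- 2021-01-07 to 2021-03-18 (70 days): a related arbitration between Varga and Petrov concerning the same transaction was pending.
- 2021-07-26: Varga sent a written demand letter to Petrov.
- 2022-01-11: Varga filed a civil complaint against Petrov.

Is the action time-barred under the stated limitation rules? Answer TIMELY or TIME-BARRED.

The claim accrued on 2016-10-22, when the wrongful act occurred.
4 years from 2016-10-22 is 2020-10-22.
The period was tolled for 266 days by the defendant's absence from the jurisdiction (2020-01-10 to 2020-10-02), pushing the deadline to 2021-07-15.
The pending related arbitration from 2021-01-07 to 2021-03-18 tolled the period for 70 days, extending the deadline to 2021-09-23.
None of the other events listed affects the running of the period under the stated rules.
The 2022-01-11 filing falls after the 2021-09-23 deadline; the claim is time-barred.

TIME-BARRED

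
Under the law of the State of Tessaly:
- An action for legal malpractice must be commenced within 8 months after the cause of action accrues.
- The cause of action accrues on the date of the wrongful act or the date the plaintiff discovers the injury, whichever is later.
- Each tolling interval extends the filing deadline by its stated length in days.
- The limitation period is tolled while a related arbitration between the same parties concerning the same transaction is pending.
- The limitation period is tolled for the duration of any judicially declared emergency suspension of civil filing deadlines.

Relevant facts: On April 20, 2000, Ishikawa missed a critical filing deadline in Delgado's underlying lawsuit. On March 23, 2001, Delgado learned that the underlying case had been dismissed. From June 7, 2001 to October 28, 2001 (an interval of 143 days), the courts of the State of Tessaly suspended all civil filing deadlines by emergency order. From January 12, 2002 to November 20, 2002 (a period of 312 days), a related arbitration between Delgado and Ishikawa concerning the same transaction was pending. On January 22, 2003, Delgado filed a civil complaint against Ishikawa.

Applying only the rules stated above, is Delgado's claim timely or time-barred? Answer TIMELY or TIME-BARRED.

TIMELY

The claim accrued on March 23, 2001 — the later of the April 20, 2000 act and the March 23, 2001 discovery.
8 months from March 23, 2001 is November 23, 2001.
The period was tolled for 143 days by the emergency suspension of filing deadlines (June 7, 2001 to October 28, 2001), pushing the deadline to April 15, 2002.
Because the pending related arbitration ran from January 12, 2002 to November 20, 2002, the deadline is extended by 312 days to February 21, 2003.
Filing on January 22, 2003 beat the February 21, 2003 deadline — the action is timely.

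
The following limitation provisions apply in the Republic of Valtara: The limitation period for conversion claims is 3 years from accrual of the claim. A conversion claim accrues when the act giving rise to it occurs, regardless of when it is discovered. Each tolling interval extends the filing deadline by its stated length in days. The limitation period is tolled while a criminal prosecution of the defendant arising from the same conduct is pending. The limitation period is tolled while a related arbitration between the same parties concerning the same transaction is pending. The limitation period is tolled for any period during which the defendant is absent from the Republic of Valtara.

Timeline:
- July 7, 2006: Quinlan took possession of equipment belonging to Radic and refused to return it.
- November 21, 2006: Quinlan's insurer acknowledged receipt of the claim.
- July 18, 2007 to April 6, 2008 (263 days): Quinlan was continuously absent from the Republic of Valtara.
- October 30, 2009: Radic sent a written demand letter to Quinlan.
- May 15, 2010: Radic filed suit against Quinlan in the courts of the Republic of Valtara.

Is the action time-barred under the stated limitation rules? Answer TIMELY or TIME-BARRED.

TIME-BARRED

The limitation period began to run on July 7, 2006.
3 years from July 7, 2006 is July 7, 2009.
Because the defendant's absence from the jurisdiction ran from July 18, 2007 to April 6, 2008, the deadline is extended by 263 days to March 27, 2010.
None of the other events listed affects the running of the period under the stated rules.
Radic filed on May 15, 2010, after the March 27, 2010 deadline, so the action is time-barred.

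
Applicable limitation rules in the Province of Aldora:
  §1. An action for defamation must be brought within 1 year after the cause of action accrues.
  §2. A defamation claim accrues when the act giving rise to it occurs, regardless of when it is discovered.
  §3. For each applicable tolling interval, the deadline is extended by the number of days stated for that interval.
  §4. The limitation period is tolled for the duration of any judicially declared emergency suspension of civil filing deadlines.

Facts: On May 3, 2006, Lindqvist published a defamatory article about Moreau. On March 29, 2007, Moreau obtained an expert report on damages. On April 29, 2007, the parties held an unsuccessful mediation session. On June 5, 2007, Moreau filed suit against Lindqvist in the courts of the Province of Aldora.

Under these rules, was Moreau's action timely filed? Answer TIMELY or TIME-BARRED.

The claim accrued on May 3, 2006, when the wrongful act occurred.
Adding the 1 year base period to May 3, 2006 gives a deadline of May 3, 2007, before any tolling.
Nothing else in the chronology tolls or restarts the period.
Moreau filed on June 5, 2007, after the May 3, 2007 deadline, so the action is time-barred.

TIME-BARRED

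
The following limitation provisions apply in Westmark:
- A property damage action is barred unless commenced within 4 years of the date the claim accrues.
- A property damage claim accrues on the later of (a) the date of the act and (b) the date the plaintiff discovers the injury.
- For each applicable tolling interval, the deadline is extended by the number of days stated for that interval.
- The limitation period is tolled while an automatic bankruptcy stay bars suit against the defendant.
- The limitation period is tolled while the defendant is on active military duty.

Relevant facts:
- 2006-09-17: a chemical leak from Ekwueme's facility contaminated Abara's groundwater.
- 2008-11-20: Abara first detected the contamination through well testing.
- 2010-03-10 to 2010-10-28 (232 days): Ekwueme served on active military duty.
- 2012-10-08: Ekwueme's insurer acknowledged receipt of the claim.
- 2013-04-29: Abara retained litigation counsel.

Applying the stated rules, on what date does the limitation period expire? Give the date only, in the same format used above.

The claim accrued on 2008-11-20 — the later of the 2006-09-17 act and the 2008-11-20 discovery.
4 years from 2008-11-20 is 2012-11-20.
The period was tolled for 232 days by the defendant's active military service (2010-03-10 to 2010-10-28), pushing the deadline to 2013-07-10.
Nothing else in the chronology tolls or restarts the period.

2013-07-10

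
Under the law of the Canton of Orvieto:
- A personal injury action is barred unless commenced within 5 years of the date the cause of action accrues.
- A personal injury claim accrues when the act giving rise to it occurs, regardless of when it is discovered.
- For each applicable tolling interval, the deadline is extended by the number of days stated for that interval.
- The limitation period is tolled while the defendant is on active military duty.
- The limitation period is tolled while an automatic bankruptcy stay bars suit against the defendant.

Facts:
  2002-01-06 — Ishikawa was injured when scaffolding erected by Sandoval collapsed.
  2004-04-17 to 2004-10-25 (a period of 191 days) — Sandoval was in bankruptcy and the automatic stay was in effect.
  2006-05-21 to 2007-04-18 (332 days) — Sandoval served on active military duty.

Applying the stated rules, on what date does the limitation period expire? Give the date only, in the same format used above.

The cause of action accrued on 2002-01-06, the date of the act.
5 years from 2002-01-06 is 2007-01-06.
Because the automatic bankruptcy stay ran from 2004-04-17 to 2004-10-25, the deadline is extended by 191 days to 2007-07-16.
The period was tolled for 332 days by the defendant's active military service (2006-05-21 to 2007-04-18), pushing the deadline to 2008-06-12.

2008-06-12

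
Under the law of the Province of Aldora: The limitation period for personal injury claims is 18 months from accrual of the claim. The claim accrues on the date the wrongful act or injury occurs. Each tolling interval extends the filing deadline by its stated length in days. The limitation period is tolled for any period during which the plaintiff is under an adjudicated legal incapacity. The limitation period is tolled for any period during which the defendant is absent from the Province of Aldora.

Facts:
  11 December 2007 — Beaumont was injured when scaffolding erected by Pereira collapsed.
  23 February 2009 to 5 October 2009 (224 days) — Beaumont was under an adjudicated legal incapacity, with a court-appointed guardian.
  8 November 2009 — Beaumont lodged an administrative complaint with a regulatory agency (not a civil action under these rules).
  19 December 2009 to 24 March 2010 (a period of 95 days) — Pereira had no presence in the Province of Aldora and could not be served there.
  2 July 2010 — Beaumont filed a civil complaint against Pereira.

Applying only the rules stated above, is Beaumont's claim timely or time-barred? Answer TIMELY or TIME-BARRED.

The limitation period began to run on 11 December 2007.
18 months from 11 December 2007 is 11 June 2009.
Because the plaintiff's legal incapacity ran from 23 February 2009 to 5 October 2009, the deadline is extended by 224 days to 21 January 2010.
Because the defendant's absence from the jurisdiction ran from 19 December 2009 to 24 March 2010, the deadline is extended by 95 days to 26 April 2010.
None of the other events listed affects the running of the period under the stated rules.
Filing on 2 July 2010 missed the 26 April 2010 deadline — the action is time-barred.

TIME-BARRED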